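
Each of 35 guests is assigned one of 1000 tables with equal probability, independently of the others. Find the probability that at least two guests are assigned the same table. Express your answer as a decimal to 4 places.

It's easier to compute the probability that all 35 are distinct.
P(all distinct) = 1000/1000 · 999/1000 · ··· · 966/1000 ≈ 0.5477.
So the probability of at least one match is 1 − 0.5477 = 0.4523.

0.4523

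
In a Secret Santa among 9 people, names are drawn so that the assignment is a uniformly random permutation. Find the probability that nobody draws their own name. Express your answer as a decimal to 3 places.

This is the derangement probability: permutations of 9 with no fixed point.
D(9) = 9! · (1 − 1/1! + 1/2! − ··· + (−1)^9/9!) = 133496.
P = 133496/362880 = 16687/45360 ≈ 0.368.

0.368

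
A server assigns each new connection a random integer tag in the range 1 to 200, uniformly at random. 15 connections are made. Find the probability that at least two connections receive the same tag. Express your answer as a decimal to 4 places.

0.4162

It's easier to compute the probability that all 15 are distinct.
P(all distinct) = 200/200 · 199/200 · ··· · 186/200 ≈ 0.5838.
So the probability of at least one match is 1 − 0.5838 = 0.4162.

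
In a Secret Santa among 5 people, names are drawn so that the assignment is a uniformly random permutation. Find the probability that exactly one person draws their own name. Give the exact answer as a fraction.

Choose which one is fixed: C(5,1) = 5 ways.
The remaining 4 must have no fixed point: D(4) = 9.
P = 5·9/120 = 3/8.

3/8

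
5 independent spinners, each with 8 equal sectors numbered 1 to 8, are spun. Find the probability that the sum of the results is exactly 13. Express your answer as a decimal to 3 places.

0.015

There are 8^5 = 32768 equally likely outcomes.
The number of ordered 5-tuples from {1,…,8} summing to 13 is 490.
P(sum = 13) = 490/32768 = 245/16384 ≈ 0.015.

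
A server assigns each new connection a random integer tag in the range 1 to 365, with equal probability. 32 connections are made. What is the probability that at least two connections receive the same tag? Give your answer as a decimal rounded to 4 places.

0.7533

It's easier to compute the probability that all 32 are distinct.
P(all distinct) = 365/365 · 364/365 · ··· · 334/365 ≈ 0.2467.
So the probability of at least one match is 1 − 0.2467 = 0.7533.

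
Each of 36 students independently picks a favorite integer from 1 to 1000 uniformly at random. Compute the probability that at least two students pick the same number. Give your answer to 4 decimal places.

It's easier to compute the probability that all 36 are distinct.
P(all distinct) = 1000/1000 · 999/1000 · ··· · 965/1000 ≈ 0.5286.
So the probability of at least one match is 1 − 0.5286 = 0.4714.

0.4714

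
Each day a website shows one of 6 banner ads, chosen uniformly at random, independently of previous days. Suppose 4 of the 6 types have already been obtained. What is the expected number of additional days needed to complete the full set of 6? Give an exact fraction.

9

Starting from 4 distinct types, each trial gives a new one with probability (6−i)/6 when i types are held, so the wait for the next new type is 6/(6−i).
E = 6/2 + 6/1 = 9.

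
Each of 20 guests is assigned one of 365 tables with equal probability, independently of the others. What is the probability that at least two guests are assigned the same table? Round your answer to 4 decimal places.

0.4114

It's easier to compute the probability that all 20 are distinct.
P(all distinct) = 365/365 · 364/365 · ··· · 346/365 ≈ 0.5886.
So the probability of at least one match is 1 − 0.5886 = 0.4114.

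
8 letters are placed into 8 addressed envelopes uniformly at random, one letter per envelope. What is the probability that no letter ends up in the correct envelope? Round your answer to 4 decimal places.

0.3679

This is the derangement probability: permutations of 8 with no fixed point.
D(8) = 8! · (1 − 1/1! + 1/2! − ··· + (−1)^8/8!) = 14833.
P = 14833/40320 = 2119/5760 ≈ 0.3679.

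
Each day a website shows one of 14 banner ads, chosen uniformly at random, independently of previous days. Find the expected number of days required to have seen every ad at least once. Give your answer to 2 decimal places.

After i distinct types are collected, each trial gives a new one with probability (14−i)/14, so the expected wait for the next new type is 14/(14−i).
E = 14/14 + 14/13 + 14/12 + 14/11 + 14/10 + 14/9 + 14/8 + 14/7 + 14/6 + 14/5 + 14/4 + 14/3 + 14/2 + 14/1 = 1171733/25740 ≈ 45.52.

45.52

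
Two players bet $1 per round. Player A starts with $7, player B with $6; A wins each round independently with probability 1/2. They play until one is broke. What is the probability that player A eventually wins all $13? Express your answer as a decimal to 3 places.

With a fair step, P(i) = ½P(i−1) + ½P(i+1) with P(0)=0, P(13)=1 has the linear solution P(i) = i/13.
P(7) = 7/13 ≈ 0.538.

0.538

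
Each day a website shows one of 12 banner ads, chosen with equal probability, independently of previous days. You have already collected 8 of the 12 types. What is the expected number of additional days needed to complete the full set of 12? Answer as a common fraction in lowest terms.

Starting from 8 distinct types, each trial gives a new one with probability (12−i)/12 when i types are held, so the wait for the next new type is 12/(12−i).
E = 12/4 + 12/3 + 12/2 + 12/1 = 25.

25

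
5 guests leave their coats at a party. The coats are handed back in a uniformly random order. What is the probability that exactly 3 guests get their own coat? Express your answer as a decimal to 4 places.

0.0833

Choose which 3 of the 5 are fixed: C(5,3) = 10 ways.
The remaining 2 must have no fixed point: D(2) = 1.
P = 10·1/120 = 1/12 ≈ 0.0833.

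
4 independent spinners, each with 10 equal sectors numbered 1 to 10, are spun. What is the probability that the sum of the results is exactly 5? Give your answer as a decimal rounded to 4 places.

There are 10^4 = 10000 equally likely outcomes.
The number of ordered 4-tuples from {1,…,10} summing to 5 is 4.
P(sum = 5) = 4/10000 = 1/2500 ≈ 0.0004.

0.0004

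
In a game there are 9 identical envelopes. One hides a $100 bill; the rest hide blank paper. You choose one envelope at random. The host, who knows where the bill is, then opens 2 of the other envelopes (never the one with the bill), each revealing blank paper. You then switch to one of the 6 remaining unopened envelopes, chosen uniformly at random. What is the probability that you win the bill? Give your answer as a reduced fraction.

4/27

Your original envelope holds the bill with probability 1/9, so the other 8 collectively hold it with probability 8/9.
The host can always find 2 empty envelopes to open, so the reveals don't change that 8/9; it is now spread over the 6 remaining unopened envelopes.
P(win by switching) = (8/9) · (1/6) = 4/27.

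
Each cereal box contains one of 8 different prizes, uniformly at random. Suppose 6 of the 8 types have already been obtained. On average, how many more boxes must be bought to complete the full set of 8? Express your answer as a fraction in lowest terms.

Starting from 6 distinct types, each trial gives a new one with probability (8−i)/8 when i types are held, so the wait for the next new type is 8/(8−i).
E = 8/2 + 8/1 = 12.

12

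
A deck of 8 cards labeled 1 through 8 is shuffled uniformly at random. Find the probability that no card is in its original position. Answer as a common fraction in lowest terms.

2119/5760

This is the derangement probability: permutations of 8 with no fixed point.
D(8) = 8! · (1 − 1/1! + 1/2! − ··· + (−1)^8/8!) = 14833.
P = 14833/40320 = 2119/5760.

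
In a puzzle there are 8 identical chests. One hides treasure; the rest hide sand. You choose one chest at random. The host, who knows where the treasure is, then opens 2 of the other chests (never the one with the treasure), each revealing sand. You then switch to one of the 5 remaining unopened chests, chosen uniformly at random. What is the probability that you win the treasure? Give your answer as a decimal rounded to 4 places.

0.1750

Your original chest holds the treasure with probability 1/8, so the other 7 collectively hold it with probability 7/8.
The host can always find 2 empty chests to open, so the reveals don't change that 7/8; it is now spread over the 5 remaining unopened chests.
P(win by switching) = (7/8) · (1/5) = 7/40 ≈ 0.1750.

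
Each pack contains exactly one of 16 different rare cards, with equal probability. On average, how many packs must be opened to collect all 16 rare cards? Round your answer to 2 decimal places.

54.09

After i distinct types are collected, each trial gives a new one with probability (16−i)/16, so the expected wait for the next new type is 16/(16−i).
E = 16/16 + 16/15 + 16/14 + 16/13 + 16/12 + 16/11 + 16/10 + 16/9 + 16/8 + 16/7 + 16/6 + 16/5 + 16/4 + 16/3 + 16/2 + 16/1 = 2436559/45045 ≈ 54.09.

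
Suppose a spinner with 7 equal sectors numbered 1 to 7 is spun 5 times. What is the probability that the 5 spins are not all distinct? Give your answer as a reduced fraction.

P(all 5 different) = 7/7 · 6/7 · ··· · 3/7 = 360/2401.
P(at least two equal) = 1 − 360/2401 = 2041/2401.

2041/2401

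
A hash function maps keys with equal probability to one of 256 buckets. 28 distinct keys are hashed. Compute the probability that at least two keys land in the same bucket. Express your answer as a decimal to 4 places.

It's easier to compute the probability that all 28 are distinct.
P(all distinct) = 256/256 · 255/256 · ··· · 229/256 ≈ 0.2160.
So the probability of at least one match is 1 − 0.2160 = 0.7840.

0.7840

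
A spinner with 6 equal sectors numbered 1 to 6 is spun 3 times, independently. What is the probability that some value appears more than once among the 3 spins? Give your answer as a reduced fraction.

4/9

P(all 3 different) = 6/6 · 5/6 · ··· · 4/6 = 5/9.
P(at least two equal) = 1 − 5/9 = 4/9.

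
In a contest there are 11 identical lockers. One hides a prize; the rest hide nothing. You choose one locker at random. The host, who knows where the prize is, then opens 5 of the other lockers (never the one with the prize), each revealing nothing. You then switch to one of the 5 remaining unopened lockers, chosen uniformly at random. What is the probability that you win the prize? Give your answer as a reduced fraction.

2/11

Your original locker holds the prize with probability 1/11, so the other 10 collectively hold it with probability 10/11.
The host can always find 5 empty lockers to open, so the reveals don't change that 10/11; it is now spread over the 5 remaining unopened lockers.
P(win by switching) = (10/11) · (1/5) = 2/11.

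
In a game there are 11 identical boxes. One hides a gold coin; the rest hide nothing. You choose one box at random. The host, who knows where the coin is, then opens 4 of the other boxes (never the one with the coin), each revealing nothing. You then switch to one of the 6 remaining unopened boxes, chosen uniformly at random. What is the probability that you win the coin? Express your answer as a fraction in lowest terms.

Your original box holds the coin with probability 1/11, so the other 10 collectively hold it with probability 10/11.
The host can always find 4 empty boxes to open, so the reveals don't change that 10/11; it is now spread over the 6 remaining unopened boxes.
P(win by switching) = (10/11) · (1/6) = 5/33.

5/33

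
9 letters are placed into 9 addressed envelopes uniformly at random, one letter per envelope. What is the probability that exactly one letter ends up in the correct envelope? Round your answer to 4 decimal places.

Choose which one is fixed: C(9,1) = 9 ways.
The remaining 8 must have no fixed point: D(8) = 14833.
P = 9·14833/362880 = 2119/5760 ≈ 0.3679.

0.3679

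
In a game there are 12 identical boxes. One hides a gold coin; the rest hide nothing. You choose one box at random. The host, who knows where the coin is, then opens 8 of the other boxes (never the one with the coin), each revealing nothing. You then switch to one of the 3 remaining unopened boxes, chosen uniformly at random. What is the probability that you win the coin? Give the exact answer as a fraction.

Your original box holds the coin with probability 1/12, so the other 11 collectively hold it with probability 11/12.
The host can always find 8 empty boxes to open, so the reveals don't change that 11/12; it is now spread over the 3 remaining unopened boxes.
P(win by switching) = (11/12) · (1/3) = 11/36.

11/36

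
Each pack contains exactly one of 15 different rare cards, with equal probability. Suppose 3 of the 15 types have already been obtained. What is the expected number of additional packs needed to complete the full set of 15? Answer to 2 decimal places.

46.55

Starting from 3 distinct types, each trial gives a new one with probability (15−i)/15 when i types are held, so the wait for the next new type is 15/(15−i).
E = 15/12 + 15/11 + 15/10 + 15/9 + 15/8 + 15/7 + 15/6 + 15/5 + 15/4 + 15/3 + 15/2 + 15/1 = 86021/1848 ≈ 46.55.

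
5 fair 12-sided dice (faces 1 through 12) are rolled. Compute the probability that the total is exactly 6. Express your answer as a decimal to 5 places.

0.00002

There are 12^5 = 248832 equally likely outcomes.
The number of ordered 5-tuples from {1,…,12} summing to 6 is 5.
P(sum = 6) = 5/248832 ≈ 0.00002.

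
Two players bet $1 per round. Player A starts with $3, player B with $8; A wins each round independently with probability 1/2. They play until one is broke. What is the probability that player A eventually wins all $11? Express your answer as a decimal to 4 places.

0.2727

With a fair step, P(i) = ½P(i−1) + ½P(i+1) with P(0)=0, P(11)=1 has the linear solution P(i) = i/11.
P(3) = 3/11 ≈ 0.2727.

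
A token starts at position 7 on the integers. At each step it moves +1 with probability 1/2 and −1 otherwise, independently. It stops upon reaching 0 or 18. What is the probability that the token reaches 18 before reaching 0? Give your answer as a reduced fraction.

With a fair step, P(i) = ½P(i−1) + ½P(i+1) with P(0)=0, P(18)=1 has the linear solution P(i) = i/18.
P(7) = 7/18.

7/18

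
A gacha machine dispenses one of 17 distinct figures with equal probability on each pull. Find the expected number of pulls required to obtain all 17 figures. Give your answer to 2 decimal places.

58.47

After i distinct types are collected, each trial gives a new one with probability (17−i)/17, so the expected wait for the next new type is 17/(17−i).
E = 17/17 + 17/16 + 17/15 + 17/14 + 17/13 + 17/12 + 17/11 + 17/10 + 17/9 + 17/8 + 17/7 + 17/6 + 17/5 + 17/4 + 17/3 + 17/2 + 17/1 = 42142223/720720 ≈ 58.47.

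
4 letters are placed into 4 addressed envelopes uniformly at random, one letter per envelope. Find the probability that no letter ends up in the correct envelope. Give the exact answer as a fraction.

3/8

This is the derangement probability: permutations of 4 with no fixed point.
D(4) = 4! · (1 − 1/1! + 1/2! − ··· + (−1)^4/4!) = 9.
P = 9/24 = 3/8.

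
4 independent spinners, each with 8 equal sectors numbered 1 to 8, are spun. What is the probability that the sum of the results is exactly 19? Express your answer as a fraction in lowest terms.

21/256

There are 8^4 = 4096 equally likely outcomes.
The number of ordered 4-tuples from {1,…,8} summing to 19 is 336.
P(sum = 19) = 336/4096 = 21/256.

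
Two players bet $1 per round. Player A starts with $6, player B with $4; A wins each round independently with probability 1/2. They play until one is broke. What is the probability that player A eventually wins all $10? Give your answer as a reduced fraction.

3/5

With a fair step, P(i) = ½P(i−1) + ½P(i+1) with P(0)=0, P(10)=1 has the linear solution P(i) = i/10.
P(6) = 6/10 = 3/5.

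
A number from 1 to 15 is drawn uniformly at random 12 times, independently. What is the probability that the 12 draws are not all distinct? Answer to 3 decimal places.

0.998

P(all 12 different) = 15/15 · 14/15 · ··· · 4/15 ≈ 0.002.
P(at least two equal) = 1 − 0.002 = 0.998.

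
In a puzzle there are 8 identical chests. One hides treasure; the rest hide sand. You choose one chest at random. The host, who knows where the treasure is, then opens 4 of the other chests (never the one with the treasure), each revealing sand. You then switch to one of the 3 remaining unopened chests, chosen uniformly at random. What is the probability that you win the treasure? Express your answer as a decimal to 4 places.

0.2917

Your original chest holds the treasure with probability 1/8, so the other 7 collectively hold it with probability 7/8.
The host can always find 4 empty chests to open, so the reveals don't change that 7/8; it is now spread over the 3 remaining unopened chests.
P(win by switching) = (7/8) · (1/3) = 7/24 ≈ 0.2917.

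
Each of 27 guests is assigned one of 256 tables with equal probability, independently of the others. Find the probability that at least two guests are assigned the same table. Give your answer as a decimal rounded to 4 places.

It's easier to compute the probability that all 27 are distinct.
P(all distinct) = 256/256 · 255/256 · ··· · 230/256 ≈ 0.2415.
So the probability of at least one match is 1 − 0.2415 = 0.7585.

0.7585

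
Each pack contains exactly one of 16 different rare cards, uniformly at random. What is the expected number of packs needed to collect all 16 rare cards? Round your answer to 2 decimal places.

54.09

After i distinct types are collected, each trial gives a new one with probability (16−i)/16, so the expected wait for the next new type is 16/(16−i).
E = 16/16 + 16/15 + 16/14 + 16/13 + 16/12 + 16/11 + 16/10 + 16/9 + 16/8 + 16/7 + 16/6 + 16/5 + 16/4 + 16/3 + 16/2 + 16/1 = 2436559/45045 ≈ 54.09.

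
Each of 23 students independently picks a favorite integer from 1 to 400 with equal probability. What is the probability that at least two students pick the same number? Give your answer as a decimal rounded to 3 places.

It's easier to compute the probability that all 23 are distinct.
P(all distinct) = 400/400 · 399/400 · ··· · 378/400 ≈ 0.525.
So the probability of at least one match is 1 − 0.525 = 0.475.

0.475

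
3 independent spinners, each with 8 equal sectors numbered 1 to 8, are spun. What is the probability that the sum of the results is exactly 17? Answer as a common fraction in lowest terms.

There are 8^3 = 512 equally likely outcomes.
The number of ordered 3-tuples from {1,…,8} summing to 17 is 36.
P(sum = 17) = 36/512 = 9/128.

9/128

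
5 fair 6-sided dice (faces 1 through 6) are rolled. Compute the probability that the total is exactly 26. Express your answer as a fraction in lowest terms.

There are 6^5 = 7776 equally likely outcomes.
The number of ordered 5-tuples from {1,…,6} summing to 26 is 70.
P(sum = 26) = 70/7776 = 35/3888.

35/3888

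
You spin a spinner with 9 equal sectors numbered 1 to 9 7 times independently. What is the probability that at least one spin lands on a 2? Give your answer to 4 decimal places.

P(no spin lands on a 2) = (8/9)^7 ≈ 0.4385.
P(at least one) = 1 − 0.4385 = 0.5615.

0.5615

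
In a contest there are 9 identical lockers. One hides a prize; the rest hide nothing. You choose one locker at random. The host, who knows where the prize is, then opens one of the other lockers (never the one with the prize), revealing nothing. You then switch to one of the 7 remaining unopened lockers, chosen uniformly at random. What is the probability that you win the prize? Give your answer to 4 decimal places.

Your original locker holds the prize with probability 1/9, so the other 8 collectively hold it with probability 8/9.
The host can always find an empty locker to open, so this doesn't change that 8/9; it is now spread over the 7 remaining unopened lockers.
P(win by switching) = (8/9) · (1/7) = 8/63 ≈ 0.1270.

0.1270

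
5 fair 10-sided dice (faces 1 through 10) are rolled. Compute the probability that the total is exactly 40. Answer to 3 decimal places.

There are 10^5 = 100000 equally likely outcomes.
The number of ordered 5-tuples from {1,…,10} summing to 40 is 996.
P(sum = 40) = 996/100000 = 249/25000 ≈ 0.010.

0.010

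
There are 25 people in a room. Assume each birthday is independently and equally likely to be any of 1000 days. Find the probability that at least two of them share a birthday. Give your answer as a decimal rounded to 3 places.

0.261

It's easier to compute the probability that all 25 are distinct.
P(all distinct) = 1000/1000 · 999/1000 · ··· · 976/1000 ≈ 0.739.
So the probability of at least one match is 1 − 0.739 = 0.261.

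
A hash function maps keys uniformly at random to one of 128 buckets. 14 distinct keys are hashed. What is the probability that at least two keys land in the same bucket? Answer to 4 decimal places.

It's easier to compute the probability that all 14 are distinct.
P(all distinct) = 128/128 · 127/128 · ··· · 115/128 ≈ 0.4784.
So the probability of at least one match is 1 − 0.4784 = 0.5216.

0.5216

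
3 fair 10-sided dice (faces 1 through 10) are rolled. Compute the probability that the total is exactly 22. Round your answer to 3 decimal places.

0.045

There are 10^3 = 1000 equally likely outcomes.
The number of ordered 3-tuples from {1,…,10} summing to 22 is 45.
P(sum = 22) = 45/1000 = 9/200 ≈ 0.045.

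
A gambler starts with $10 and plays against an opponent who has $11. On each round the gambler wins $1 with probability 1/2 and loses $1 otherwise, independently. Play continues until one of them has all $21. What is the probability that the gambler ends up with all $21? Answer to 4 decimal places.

With a fair step, P(i) = ½P(i−1) + ½P(i+1) with P(0)=0, P(21)=1 has the linear solution P(i) = i/21.
P(10) = 10/21 ≈ 0.4762.

0.4762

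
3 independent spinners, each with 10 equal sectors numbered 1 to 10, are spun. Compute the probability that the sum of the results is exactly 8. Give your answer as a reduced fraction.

There are 10^3 = 1000 equally likely outcomes.
The number of ordered 3-tuples from {1,…,10} summing to 8 is 21.
P(sum = 8) = 21/1000.

21/1000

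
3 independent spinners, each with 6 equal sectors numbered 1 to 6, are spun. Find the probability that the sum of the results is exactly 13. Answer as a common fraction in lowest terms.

7/72

There are 6^3 = 216 equally likely outcomes.
The number of ordered 3-tuples from {1,…,6} summing to 13 is 21.
P(sum = 13) = 21/216 = 7/72.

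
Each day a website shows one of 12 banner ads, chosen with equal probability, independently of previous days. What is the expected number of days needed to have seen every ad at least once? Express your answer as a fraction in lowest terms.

After i distinct types are collected, each trial gives a new one with probability (12−i)/12, so the expected wait for the next new type is 12/(12−i).
E = 12/12 + 12/11 + 12/10 + 12/9 + 12/8 + 12/7 + 12/6 + 12/5 + 12/4 + 12/3 + 12/2 + 12/1 = 86021/2310.

86021/2310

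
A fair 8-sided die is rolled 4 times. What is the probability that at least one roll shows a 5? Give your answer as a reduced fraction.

P(no roll shows a 5) = (7/8)^4 = 2401/4096.
P(at least one) = 1 − 2401/4096 = 1695/4096.

1695/4096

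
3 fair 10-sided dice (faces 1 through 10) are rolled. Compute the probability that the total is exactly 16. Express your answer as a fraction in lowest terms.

3/40

There are 10^3 = 1000 equally likely outcomes.
The number of ordered 3-tuples from {1,…,10} summing to 16 is 75.
P(sum = 16) = 75/1000 = 3/40.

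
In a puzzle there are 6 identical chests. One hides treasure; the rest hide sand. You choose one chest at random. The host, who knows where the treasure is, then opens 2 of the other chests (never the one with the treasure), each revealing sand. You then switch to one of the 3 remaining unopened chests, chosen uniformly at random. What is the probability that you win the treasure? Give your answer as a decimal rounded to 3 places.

0.278

Your original chest holds the treasure with probability 1/6, so the other 5 collectively hold it with probability 5/6.
The host can always find 2 empty chests to open, so the reveals don't change that 5/6; it is now spread over the 3 remaining unopened chests.
P(win by switching) = (5/6) · (1/3) = 5/18 ≈ 0.278.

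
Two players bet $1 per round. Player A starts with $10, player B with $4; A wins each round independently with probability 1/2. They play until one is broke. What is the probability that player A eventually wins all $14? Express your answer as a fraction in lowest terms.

5/7

With a fair step, P(i) = ½P(i−1) + ½P(i+1) with P(0)=0, P(14)=1 has the linear solution P(i) = i/14.
P(10) = 10/14 = 5/7.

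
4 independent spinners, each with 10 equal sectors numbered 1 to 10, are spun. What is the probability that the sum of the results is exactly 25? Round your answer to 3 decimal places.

There are 10^4 = 10000 equally likely outcomes.
The number of ordered 4-tuples from {1,…,10} summing to 25 is 592.
P(sum = 25) = 592/10000 = 37/625 ≈ 0.059.

0.059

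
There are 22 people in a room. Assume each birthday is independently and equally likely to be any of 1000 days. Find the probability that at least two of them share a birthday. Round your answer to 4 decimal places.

It's easier to compute the probability that all 22 are distinct.
P(all distinct) = 1000/1000 · 999/1000 · ··· · 979/1000 ≈ 0.7924.
So the probability of at least one match is 1 − 0.7924 = 0.2076.

0.2076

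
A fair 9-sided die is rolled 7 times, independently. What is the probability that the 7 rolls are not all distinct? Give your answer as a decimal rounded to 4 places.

P(all 7 different) = 9/9 · 8/9 · ··· · 3/9 ≈ 0.0379.
P(at least two equal) = 1 − 0.0379 = 0.9621.

0.9621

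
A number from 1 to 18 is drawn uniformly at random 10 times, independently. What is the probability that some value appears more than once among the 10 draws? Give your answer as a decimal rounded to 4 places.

0.9555

P(all 10 different) = 18/18 · 17/18 · ··· · 9/18 ≈ 0.0445.
P(at least two equal) = 1 − 0.0445 = 0.9555.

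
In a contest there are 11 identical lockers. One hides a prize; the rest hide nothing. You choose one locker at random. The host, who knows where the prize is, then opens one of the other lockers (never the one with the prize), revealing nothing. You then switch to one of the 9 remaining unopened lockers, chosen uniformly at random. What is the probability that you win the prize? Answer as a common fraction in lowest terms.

Your original locker holds the prize with probability 1/11, so the other 10 collectively hold it with probability 10/11.
The host can always find an empty locker to open, so this doesn't change that 10/11; it is now spread over the 9 remaining unopened lockers.
P(win by switching) = (10/11) · (1/9) = 10/99.

10/99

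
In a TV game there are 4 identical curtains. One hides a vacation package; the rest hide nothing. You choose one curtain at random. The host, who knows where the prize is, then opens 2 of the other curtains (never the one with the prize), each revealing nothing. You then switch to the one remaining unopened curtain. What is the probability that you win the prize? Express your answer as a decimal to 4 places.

Your original curtain holds the prize with probability 1/4, so the other 3 collectively hold it with probability 3/4.
The host can always find 2 empty curtains to open, so the reveals don't change that 3/4; it is now spread over the 1 remaining unopened curtain.
P(win by switching) = (3/4) · (1/1) = 3/4 ≈ 0.7500.

0.7500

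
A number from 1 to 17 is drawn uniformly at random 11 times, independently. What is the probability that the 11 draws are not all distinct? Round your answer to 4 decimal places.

0.9856

P(all 11 different) = 17/17 · 16/17 · ··· · 7/17 ≈ 0.0144.
P(at least two equal) = 1 − 0.0144 = 0.9856.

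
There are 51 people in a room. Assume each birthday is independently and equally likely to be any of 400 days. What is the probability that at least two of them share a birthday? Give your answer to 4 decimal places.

0.9642

It's easier to compute the probability that all 51 are distinct.
P(all distinct) = 400/400 · 399/400 · ··· · 350/400 ≈ 0.0358.
So the probability of at least one match is 1 − 0.0358 = 0.9642.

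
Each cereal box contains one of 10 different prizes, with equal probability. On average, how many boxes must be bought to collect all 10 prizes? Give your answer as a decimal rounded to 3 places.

29.290

After i distinct types are collected, each trial gives a new one with probability (10−i)/10, so the expected wait for the next new type is 10/(10−i).
E = 10/10 + 10/9 + 10/8 + 10/7 + 10/6 + 10/5 + 10/4 + 10/3 + 10/2 + 10/1 = 7381/252 ≈ 29.290.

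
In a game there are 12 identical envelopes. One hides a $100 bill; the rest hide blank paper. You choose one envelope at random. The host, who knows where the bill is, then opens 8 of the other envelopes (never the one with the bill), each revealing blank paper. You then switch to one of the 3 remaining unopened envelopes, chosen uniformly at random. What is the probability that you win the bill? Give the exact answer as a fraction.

Your original envelope holds the bill with probability 1/12, so the other 11 collectively hold it with probability 11/12.
The host can always find 8 empty envelopes to open, so the reveals don't change that 11/12; it is now spread over the 3 remaining unopened envelopes.
P(win by switching) = (11/12) · (1/3) = 11/36.

11/36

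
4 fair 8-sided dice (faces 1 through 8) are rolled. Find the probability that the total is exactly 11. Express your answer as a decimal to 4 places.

There are 8^4 = 4096 equally likely outcomes.
The number of ordered 4-tuples from {1,…,8} summing to 11 is 120.
P(sum = 11) = 120/4096 = 15/512 ≈ 0.0293.

0.0293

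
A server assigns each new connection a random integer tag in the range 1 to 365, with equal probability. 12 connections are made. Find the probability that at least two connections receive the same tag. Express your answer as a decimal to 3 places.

0.167

It's easier to compute the probability that all 12 are distinct.
P(all distinct) = 365/365 · 364/365 · ··· · 354/365 ≈ 0.833.
So the probability of at least one match is 1 − 0.833 = 0.167.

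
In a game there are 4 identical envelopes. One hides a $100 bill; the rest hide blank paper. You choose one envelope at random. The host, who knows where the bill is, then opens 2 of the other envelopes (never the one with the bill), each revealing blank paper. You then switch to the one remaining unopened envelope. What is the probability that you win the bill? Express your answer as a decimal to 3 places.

Your original envelope holds the bill with probability 1/4, so the other 3 collectively hold it with probability 3/4.
The host can always find 2 empty envelopes to open, so the reveals don't change that 3/4; it is now spread over the 1 remaining unopened envelope.
P(win by switching) = (3/4) · (1/1) = 3/4 ≈ 0.750.

0.750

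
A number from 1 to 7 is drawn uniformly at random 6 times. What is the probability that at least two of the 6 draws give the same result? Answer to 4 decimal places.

P(all 6 different) = 7/7 · 6/7 · ··· · 2/7 ≈ 0.0428.
P(at least two equal) = 1 − 0.0428 = 0.9572.

0.9572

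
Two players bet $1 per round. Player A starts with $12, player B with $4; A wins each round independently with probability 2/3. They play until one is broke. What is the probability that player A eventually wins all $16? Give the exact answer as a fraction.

4368/4369

Let r = q/p = (1/3)/(2/3) = 1/2. The recurrence P(i) = p·P(i+1) + q·P(i−1) with P(0)=0, P(16)=1 gives P(i) = (1 − r^i)/(1 − r^16).
P(12) = (1 − (1/2)^12) / (1 − (1/2)^16) = 4368/4369.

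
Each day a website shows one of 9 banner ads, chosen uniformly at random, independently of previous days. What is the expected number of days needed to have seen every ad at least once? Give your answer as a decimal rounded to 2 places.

25.46

After i distinct types are collected, each trial gives a new one with probability (9−i)/9, so the expected wait for the next new type is 9/(9−i).
E = 9/9 + 9/8 + 9/7 + 9/6 + 9/5 + 9/4 + 9/3 + 9/2 + 9/1 = 7129/280 ≈ 25.46.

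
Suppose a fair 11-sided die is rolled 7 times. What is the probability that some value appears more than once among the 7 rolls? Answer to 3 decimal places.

P(all 7 different) = 11/11 · 10/11 · ··· · 5/11 ≈ 0.085.
P(at least two equal) = 1 − 0.085 = 0.915.

0.915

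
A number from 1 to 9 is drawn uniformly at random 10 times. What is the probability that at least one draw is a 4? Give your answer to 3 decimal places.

0.692

P(no draw is a 4) = (8/9)^10 ≈ 0.308.
P(at least one) = 1 − 0.308 = 0.692.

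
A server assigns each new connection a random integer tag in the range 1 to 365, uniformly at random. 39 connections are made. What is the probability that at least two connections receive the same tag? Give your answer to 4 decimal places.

It's easier to compute the probability that all 39 are distinct.
P(all distinct) = 365/365 · 364/365 · ··· · 327/365 ≈ 0.1218.
So the probability of at least one match is 1 − 0.1218 = 0.8782.

0.8782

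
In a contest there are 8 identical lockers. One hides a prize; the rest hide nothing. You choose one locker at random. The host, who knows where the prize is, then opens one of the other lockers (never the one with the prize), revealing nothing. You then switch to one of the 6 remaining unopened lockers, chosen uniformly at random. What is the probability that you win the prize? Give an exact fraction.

7/48

Your original locker holds the prize with probability 1/8, so the other 7 collectively hold it with probability 7/8.
The host can always find an empty locker to open, so this doesn't change that 7/8; it is now spread over the 6 remaining unopened lockers.
P(win by switching) = (7/8) · (1/6) = 7/48.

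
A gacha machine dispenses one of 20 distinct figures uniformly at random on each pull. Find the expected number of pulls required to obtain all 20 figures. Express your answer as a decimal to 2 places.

71.95

After i distinct types are collected, each trial gives a new one with probability (20−i)/20, so the expected wait for the next new type is 20/(20−i).
E = 20/20 + 20/19 + 20/18 + 20/17 + 20/16 + 20/15 + 20/14 + 20/13 + 20/12 + 20/11 + 20/10 + 20/9 + 20/8 + 20/7 + 20/6 + 20/5 + 20/4 + 20/3 + 20/2 + 20/1 = 279175675/3879876 ≈ 71.95.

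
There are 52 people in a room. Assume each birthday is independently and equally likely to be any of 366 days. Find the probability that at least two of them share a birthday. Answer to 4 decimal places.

It's easier to compute the probability that all 52 are distinct.
P(all distinct) = 366/366 · 365/366 · ··· · 315/366 ≈ 0.0222.
So the probability of at least one match is 1 − 0.0222 = 0.9778.

0.9778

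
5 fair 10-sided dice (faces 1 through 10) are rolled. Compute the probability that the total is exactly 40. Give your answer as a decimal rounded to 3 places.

0.010

There are 10^5 = 100000 equally likely outcomes.
The number of ordered 5-tuples from {1,…,10} summing to 40 is 996.
P(sum = 40) = 996/100000 = 249/25000 ≈ 0.010.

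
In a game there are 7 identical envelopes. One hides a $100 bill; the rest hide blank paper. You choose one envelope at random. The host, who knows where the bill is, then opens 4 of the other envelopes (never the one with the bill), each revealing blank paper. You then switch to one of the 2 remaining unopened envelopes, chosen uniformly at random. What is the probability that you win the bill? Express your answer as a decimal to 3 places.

Your original envelope holds the bill with probability 1/7, so the other 6 collectively hold it with probability 6/7.
The host can always find 4 empty envelopes to open, so the reveals don't change that 6/7; it is now spread over the 2 remaining unopened envelopes.
P(win by switching) = (6/7) · (1/2) = 3/7 ≈ 0.429.

0.429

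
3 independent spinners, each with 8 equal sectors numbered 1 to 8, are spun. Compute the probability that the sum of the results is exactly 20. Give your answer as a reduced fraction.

15/512

There are 8^3 = 512 equally likely outcomes.
The number of ordered 3-tuples from {1,…,8} summing to 20 is 15.
P(sum = 20) = 15/512.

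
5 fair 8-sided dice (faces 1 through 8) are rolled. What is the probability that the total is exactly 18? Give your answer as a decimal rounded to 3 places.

There are 8^5 = 32768 equally likely outcomes.
The number of ordered 5-tuples from {1,…,8} summing to 18 is 1750.
P(sum = 18) = 1750/32768 = 875/16384 ≈ 0.053.

0.053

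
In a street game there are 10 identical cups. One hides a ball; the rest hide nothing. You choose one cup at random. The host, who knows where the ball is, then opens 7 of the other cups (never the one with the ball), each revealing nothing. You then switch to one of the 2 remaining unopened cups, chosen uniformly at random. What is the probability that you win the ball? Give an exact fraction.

9/20

Your original cup holds the ball with probability 1/10, so the other 9 collectively hold it with probability 9/10.
The host can always find 7 empty cups to open, so the reveals don't change that 9/10; it is now spread over the 2 remaining unopened cups.
P(win by switching) = (9/10) · (1/2) = 9/20.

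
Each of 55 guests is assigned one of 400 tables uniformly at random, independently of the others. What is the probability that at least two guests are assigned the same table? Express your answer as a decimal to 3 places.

0.980

It's easier to compute the probability that all 55 are distinct.
P(all distinct) = 400/400 · 399/400 · ··· · 346/400 ≈ 0.020.
So the probability of at least one match is 1 − 0.020 = 0.980.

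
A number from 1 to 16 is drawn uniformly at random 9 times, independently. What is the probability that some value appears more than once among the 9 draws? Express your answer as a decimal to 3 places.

P(all 9 different) = 16/16 · 15/16 · ··· · 8/16 ≈ 0.060.
P(at least two equal) = 1 − 0.060 = 0.940.

0.940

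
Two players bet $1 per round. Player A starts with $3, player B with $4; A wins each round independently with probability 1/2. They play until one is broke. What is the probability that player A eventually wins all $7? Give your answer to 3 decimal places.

0.429

With a fair step, P(i) = ½P(i−1) + ½P(i+1) with P(0)=0, P(7)=1 has the linear solution P(i) = i/7.
P(3) = 3/7 ≈ 0.429.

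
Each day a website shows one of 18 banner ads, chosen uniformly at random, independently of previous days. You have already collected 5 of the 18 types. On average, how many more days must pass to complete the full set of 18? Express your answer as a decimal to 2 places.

57.24

Starting from 5 distinct types, each trial gives a new one with probability (18−i)/18 when i types are held, so the wait for the next new type is 18/(18−i).
E = 18/13 + 18/12 + 18/11 + 18/10 + 18/9 + 18/8 + 18/7 + 18/6 + 18/5 + 18/4 + 18/3 + 18/2 + 18/1 = 1145993/20020 ≈ 57.24.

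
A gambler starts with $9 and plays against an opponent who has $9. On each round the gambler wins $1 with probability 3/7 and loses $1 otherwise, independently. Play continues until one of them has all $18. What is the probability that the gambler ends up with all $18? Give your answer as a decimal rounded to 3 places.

0.070

Let r = q/p = (4/7)/(3/7) = 4/3. The recurrence P(i) = p·P(i+1) + q·P(i−1) with P(0)=0, P(18)=1 gives P(i) = (1 − r^i)/(1 − r^18).
P(9) = (1 − (4/3)^9) / (1 − (4/3)^18) = 19683/281827 ≈ 0.070.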